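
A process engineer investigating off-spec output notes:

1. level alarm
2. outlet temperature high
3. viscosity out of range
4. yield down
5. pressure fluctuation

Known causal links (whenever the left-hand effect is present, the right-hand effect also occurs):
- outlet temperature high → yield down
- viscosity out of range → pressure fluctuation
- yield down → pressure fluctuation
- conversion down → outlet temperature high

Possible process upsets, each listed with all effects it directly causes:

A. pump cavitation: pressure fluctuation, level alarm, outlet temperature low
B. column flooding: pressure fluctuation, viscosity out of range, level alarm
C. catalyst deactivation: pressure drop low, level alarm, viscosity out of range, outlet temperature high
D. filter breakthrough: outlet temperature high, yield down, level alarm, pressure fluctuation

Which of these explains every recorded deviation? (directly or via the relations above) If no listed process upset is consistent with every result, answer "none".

Checking each candidate against the observations:
(A) pump cavitation — level alarm yes; outlet temperature high NO; viscosity out of range NO; yield down NO; pressure fluctuation yes
(B) column flooding — does not account for outlet temperature high, yield down
(C) catalyst deactivation — accounts for every observation (yield down through outlet temperature high → yield down)
(D) filter breakthrough — does not account for viscosity out of range
(C) is the only candidate with no mismatches.

C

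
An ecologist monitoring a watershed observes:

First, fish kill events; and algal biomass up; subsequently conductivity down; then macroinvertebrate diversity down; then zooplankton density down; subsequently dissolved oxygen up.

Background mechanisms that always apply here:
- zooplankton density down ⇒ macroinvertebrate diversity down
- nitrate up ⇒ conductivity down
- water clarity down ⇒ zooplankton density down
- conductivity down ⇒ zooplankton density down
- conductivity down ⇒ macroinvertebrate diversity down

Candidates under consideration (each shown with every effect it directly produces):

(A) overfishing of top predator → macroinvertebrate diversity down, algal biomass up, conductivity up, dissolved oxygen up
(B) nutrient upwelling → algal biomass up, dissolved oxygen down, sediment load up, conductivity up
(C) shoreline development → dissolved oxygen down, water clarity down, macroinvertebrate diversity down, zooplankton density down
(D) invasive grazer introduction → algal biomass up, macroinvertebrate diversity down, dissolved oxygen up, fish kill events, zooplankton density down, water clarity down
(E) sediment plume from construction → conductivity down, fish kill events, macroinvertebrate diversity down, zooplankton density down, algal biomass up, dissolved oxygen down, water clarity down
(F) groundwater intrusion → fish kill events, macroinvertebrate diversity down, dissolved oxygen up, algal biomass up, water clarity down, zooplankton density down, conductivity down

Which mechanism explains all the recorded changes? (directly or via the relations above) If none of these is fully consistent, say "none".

F

Checking each candidate against the observations:
(A) overfishing of top predator — fails on fish kill events, conductivity down, zooplankton density down (predicts conductivity up, not conductivity down)
(B) nutrient upwelling — fish kill events ✗; algal biomass up ✓; conductivity down ✗; macroinvertebrate diversity down ✗; zooplankton density down ✗; dissolved oxygen up ✗
(C) shoreline development — fails on fish kill events, algal biomass up, conductivity down, dissolved oxygen up (predicts dissolved oxygen down, not dissolved oxygen up)
(D) invasive grazer introduction — does not account for conductivity down
(E) sediment plume from construction — fails on dissolved oxygen up (predicts dissolved oxygen down, not dissolved oxygen up)
(F) groundwater intrusion — fish kill events ✓; algal biomass up ✓; conductivity down ✓; macroinvertebrate diversity down ✓; zooplankton density down ✓; dissolved oxygen up ✓
(F) alone accounts for all the evidence.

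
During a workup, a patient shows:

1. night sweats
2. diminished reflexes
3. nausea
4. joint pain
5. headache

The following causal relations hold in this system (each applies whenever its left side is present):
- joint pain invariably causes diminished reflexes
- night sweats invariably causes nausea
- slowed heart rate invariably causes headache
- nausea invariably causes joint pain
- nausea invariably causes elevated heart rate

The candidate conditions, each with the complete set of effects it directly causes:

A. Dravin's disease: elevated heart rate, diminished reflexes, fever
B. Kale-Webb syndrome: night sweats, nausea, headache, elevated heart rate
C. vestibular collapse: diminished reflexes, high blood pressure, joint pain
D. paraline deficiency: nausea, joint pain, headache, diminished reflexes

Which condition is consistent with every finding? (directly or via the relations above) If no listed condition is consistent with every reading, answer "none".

Checking each candidate against the observations:
(A) Dravin's disease — does not account for night sweats, nausea, joint pain, headache
(B) Kale-Webb syndrome — night sweats yes; diminished reflexes yes (through nausea → joint pain → diminished reflexes); nausea yes; joint pain yes (through nausea → joint pain); headache yes
(C) vestibular collapse — does not account for night sweats, nausea, headache
(D) paraline deficiency — does not account for night sweats
(B) alone accounts for all the evidence.

B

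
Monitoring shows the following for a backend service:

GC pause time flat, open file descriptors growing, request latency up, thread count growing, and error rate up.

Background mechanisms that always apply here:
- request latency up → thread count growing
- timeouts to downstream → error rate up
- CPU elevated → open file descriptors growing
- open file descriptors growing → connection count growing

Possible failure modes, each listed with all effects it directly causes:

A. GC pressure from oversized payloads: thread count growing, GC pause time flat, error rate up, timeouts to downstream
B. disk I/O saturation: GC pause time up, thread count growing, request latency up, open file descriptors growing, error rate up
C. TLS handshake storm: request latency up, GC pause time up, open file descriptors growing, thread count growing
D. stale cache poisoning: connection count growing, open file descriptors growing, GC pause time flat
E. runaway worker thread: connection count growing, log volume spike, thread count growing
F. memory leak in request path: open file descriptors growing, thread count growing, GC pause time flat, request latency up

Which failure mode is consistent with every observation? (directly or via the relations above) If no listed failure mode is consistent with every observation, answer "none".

Per-candidate check:
(A) GC pressure from oversized payloads — GC pause time flat yes; open file descriptors growing NO; request latency up NO; thread count growing yes; error rate up yes
(B) disk I/O saturation — fails on GC pause time flat (predicts GC pause time up, not GC pause time flat)
(C) TLS handshake storm — fails on GC pause time flat, error rate up (predicts GC pause time up, not GC pause time flat)
(D) stale cache poisoning — GC pause time flat yes; open file descriptors growing yes; request latency up NO; thread count growing NO; error rate up NO
(E) runaway worker thread — does not account for GC pause time flat, open file descriptors growing, request latency up, error rate up
(F) memory leak in request path — GC pause time flat yes; open file descriptors growing yes; request latency up yes; thread count growing yes; error rate up NO
None of the listed candidates fits everything.

none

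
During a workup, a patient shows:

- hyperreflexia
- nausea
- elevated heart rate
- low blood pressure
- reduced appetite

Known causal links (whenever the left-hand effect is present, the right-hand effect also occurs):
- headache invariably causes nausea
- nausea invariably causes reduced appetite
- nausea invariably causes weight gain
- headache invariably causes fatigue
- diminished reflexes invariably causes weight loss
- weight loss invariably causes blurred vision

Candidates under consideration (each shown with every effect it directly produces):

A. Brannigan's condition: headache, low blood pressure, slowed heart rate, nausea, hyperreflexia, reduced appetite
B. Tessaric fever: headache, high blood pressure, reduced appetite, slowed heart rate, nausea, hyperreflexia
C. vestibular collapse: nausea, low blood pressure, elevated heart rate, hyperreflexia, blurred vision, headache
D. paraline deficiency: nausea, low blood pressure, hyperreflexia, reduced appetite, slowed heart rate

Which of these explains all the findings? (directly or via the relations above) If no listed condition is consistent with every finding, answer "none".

C

Per-candidate check:
(A) Brannigan's condition — fails on elevated heart rate (predicts slowed heart rate, not elevated heart rate)
(B) Tessaric fever — hyperreflexia yes; nausea yes; elevated heart rate NO; low blood pressure NO; reduced appetite yes
(C) vestibular collapse — accounts for every observation (reduced appetite by nausea → reduced appetite)
(D) paraline deficiency — fails on elevated heart rate (predicts slowed heart rate, not elevated heart rate)
(C) alone accounts for all the evidence.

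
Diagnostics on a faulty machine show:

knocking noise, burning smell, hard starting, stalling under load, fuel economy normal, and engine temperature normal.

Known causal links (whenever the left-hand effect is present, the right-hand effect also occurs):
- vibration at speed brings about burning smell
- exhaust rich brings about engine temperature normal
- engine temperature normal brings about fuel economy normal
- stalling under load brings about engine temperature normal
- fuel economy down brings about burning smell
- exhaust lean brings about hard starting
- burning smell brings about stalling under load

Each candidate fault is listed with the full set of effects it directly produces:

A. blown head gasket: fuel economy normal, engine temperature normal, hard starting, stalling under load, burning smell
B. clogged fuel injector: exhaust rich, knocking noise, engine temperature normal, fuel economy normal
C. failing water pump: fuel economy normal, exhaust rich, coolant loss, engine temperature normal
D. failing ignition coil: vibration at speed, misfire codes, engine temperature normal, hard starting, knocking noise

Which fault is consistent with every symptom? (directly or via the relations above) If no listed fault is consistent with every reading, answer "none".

D

Per-candidate check:
(A) blown head gasket — does not account for knocking noise
(B) clogged fuel injector — knocking noise yes; burning smell NO; hard starting NO; stalling under load NO; fuel economy normal yes; engine temperature normal yes
(C) failing water pump — does not account for knocking noise, burning smell, hard starting, stalling under load
(D) failing ignition coil — knocking noise yes; burning smell yes (by vibration at speed → burning smell); hard starting yes; stalling under load yes (by vibration at speed → burning smell → stalling under load); fuel economy normal yes (by engine temperature normal → fuel economy normal); engine temperature normal yes
(D) alone accounts for all the evidence.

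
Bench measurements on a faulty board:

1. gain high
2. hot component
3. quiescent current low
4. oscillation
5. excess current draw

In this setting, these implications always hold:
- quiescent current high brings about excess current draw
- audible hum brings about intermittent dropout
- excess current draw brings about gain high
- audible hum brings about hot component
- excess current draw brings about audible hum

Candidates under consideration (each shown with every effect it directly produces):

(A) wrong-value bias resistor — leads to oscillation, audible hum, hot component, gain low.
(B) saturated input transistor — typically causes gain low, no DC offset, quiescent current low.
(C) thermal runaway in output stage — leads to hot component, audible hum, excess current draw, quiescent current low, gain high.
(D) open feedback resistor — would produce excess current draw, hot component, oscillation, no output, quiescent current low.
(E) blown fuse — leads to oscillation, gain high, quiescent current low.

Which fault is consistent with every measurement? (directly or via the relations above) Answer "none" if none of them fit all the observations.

Testing each hypothesis:
(A) wrong-value bias resistor — fails on gain high, quiescent current low, excess current draw (predicts gain low, not gain high)
(B) saturated input transistor — fails on gain high, hot component, oscillation, excess current draw (predicts gain low, not gain high)
(C) thermal runaway in output stage — gain high ✓; hot component ✓; quiescent current low ✓; oscillation ✗; excess current draw ✓
(D) open feedback resistor — gain high ✓ (via excess current draw → gain high); hot component ✓; quiescent current low ✓; oscillation ✓; excess current draw ✓
(E) blown fuse — gain high ✓; hot component ✗; quiescent current low ✓; oscillation ✓; excess current draw ✗
(D) is the only candidate with no mismatches.

D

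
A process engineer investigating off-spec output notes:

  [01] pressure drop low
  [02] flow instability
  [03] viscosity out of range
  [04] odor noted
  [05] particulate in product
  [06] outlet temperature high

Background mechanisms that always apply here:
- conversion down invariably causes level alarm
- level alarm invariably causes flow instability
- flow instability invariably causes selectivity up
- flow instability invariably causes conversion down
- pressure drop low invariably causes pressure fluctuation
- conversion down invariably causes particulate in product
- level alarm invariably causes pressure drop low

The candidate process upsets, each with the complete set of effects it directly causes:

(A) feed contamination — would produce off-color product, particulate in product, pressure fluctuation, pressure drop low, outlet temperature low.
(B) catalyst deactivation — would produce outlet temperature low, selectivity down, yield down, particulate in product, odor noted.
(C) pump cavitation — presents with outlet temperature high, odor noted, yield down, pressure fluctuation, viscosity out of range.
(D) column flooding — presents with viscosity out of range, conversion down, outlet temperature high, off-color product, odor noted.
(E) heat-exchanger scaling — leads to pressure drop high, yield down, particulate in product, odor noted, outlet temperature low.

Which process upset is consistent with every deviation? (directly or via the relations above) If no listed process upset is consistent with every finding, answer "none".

D

Per-candidate check:
(A) feed contamination — pressure drop low ✓; flow instability ✗; viscosity out of range ✗; odor noted ✗; particulate in product ✓; outlet temperature high ✗
(B) catalyst deactivation — pressure drop low ✗; flow instability ✗; viscosity out of range ✗; odor noted ✓; particulate in product ✓; outlet temperature high ✗
(C) pump cavitation — pressure drop low ✗; flow instability ✗; viscosity out of range ✓; odor noted ✓; particulate in product ✗; outlet temperature high ✓
(D) column flooding — pressure drop low ✓ (via conversion down → level alarm → pressure drop low); flow instability ✓ (via conversion down → level alarm → flow instability); viscosity out of range ✓; odor noted ✓; particulate in product ✓ (via conversion down → particulate in product); outlet temperature high ✓
(E) heat-exchanger scaling — fails on pressure drop low, flow instability, viscosity out of range, outlet temperature high (predicts pressure drop high, not pressure drop low; predicts outlet temperature low, not outlet temperature high)
Only (D) is consistent with every observation.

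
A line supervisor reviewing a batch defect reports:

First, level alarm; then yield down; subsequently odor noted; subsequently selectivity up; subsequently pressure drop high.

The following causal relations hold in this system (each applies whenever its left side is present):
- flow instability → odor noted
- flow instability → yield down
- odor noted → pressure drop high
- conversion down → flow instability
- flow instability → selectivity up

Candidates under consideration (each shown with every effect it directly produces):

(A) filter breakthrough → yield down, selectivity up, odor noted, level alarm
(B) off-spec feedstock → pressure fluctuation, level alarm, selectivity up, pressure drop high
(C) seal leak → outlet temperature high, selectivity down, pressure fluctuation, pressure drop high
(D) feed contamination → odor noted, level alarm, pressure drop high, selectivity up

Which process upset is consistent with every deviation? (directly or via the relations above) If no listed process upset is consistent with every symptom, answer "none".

A

Checking each candidate against the observations:
(A) filter breakthrough — accounts for every observation (pressure drop high via odor noted → pressure drop high)
(B) off-spec feedstock — does not account for yield down, odor noted
(C) seal leak — fails on level alarm, yield down, odor noted, selectivity up (predicts selectivity down, not selectivity up)
(D) feed contamination — level alarm ✓; yield down ✗; odor noted ✓; selectivity up ✓; pressure drop high ✓
(A) is the only candidate with no mismatches.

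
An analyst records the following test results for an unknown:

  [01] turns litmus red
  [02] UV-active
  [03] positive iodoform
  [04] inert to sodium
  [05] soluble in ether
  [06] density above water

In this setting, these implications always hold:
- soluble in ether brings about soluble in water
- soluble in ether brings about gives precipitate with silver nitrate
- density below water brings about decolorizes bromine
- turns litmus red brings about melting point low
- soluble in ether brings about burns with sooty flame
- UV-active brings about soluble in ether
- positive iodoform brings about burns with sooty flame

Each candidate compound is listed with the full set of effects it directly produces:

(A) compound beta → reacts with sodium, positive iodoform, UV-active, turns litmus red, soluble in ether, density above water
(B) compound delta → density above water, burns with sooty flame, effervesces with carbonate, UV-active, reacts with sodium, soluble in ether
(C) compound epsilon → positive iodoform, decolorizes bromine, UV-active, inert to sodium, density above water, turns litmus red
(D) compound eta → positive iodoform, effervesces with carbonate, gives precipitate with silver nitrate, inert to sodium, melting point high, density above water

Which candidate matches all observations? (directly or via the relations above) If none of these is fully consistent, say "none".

C

For each candidate, compare predicted effects to what was observed:
(A) compound beta — turns litmus red yes; UV-active yes; positive iodoform yes; inert to sodium NO; soluble in ether yes; density above water yes
(B) compound delta — fails on turns litmus red, positive iodoform, inert to sodium (predicts reacts with sodium, not inert to sodium)
(C) compound epsilon — turns litmus red yes; UV-active yes; positive iodoform yes; inert to sodium yes; soluble in ether yes (through UV-active → soluble in ether); density above water yes
(D) compound eta — turns litmus red NO; UV-active NO; positive iodoform yes; inert to sodium yes; soluble in ether NO; density above water yes
Only (C) is consistent with every observation.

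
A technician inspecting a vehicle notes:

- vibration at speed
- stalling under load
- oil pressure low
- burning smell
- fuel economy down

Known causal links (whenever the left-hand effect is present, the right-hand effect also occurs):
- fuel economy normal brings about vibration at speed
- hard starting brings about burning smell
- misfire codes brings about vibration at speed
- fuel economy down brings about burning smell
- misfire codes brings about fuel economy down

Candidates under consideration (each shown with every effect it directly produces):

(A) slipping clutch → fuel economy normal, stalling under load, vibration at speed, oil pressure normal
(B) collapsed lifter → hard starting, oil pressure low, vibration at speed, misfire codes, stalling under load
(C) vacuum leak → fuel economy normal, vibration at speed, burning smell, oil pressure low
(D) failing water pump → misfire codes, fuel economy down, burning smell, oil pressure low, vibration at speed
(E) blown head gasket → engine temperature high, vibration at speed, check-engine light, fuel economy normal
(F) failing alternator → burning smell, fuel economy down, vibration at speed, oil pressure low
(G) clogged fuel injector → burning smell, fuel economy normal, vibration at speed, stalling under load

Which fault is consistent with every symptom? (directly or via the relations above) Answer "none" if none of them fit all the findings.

Per-candidate check:
(A) slipping clutch — vibration at speed +; stalling under load +; oil pressure low -; burning smell -; fuel economy down -
(B) collapsed lifter — vibration at speed +; stalling under load +; oil pressure low +; burning smell + (through hard starting → burning smell); fuel economy down + (through misfire codes → fuel economy down)
(C) vacuum leak — vibration at speed +; stalling under load -; oil pressure low +; burning smell +; fuel economy down -
(D) failing water pump — does not account for stalling under load
(E) blown head gasket — vibration at speed +; stalling under load -; oil pressure low -; burning smell -; fuel economy down -
(F) failing alternator — vibration at speed +; stalling under load -; oil pressure low +; burning smell +; fuel economy down +
(G) clogged fuel injector — fails on oil pressure low, fuel economy down (predicts fuel economy normal, not fuel economy down)
Only (B) is consistent with every observation.

B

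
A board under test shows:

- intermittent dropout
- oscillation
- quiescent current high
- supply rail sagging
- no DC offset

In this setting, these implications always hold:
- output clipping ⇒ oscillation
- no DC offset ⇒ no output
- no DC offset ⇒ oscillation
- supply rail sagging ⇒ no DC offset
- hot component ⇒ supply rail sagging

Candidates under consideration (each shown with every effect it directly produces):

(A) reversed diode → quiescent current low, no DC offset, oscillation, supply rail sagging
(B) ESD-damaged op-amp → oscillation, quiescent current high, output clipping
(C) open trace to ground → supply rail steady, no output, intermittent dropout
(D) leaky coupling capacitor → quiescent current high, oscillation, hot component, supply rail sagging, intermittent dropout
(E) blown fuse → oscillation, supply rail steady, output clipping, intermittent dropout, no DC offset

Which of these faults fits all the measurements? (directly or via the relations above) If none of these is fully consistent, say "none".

For each candidate, compare predicted effects to what was observed:
(A) reversed diode — intermittent dropout miss; oscillation match; quiescent current high miss; supply rail sagging match; no DC offset match
(B) ESD-damaged op-amp — intermittent dropout miss; oscillation match; quiescent current high match; supply rail sagging miss; no DC offset miss
(C) open trace to ground — fails on oscillation, quiescent current high, supply rail sagging, no DC offset (predicts supply rail steady, not supply rail sagging)
(D) leaky coupling capacitor — intermittent dropout match; oscillation match; quiescent current high match; supply rail sagging match; no DC offset match (by supply rail sagging → no DC offset)
(E) blown fuse — intermittent dropout match; oscillation match; quiescent current high miss; supply rail sagging miss; no DC offset match
Only (D) is consistent with every observation.

D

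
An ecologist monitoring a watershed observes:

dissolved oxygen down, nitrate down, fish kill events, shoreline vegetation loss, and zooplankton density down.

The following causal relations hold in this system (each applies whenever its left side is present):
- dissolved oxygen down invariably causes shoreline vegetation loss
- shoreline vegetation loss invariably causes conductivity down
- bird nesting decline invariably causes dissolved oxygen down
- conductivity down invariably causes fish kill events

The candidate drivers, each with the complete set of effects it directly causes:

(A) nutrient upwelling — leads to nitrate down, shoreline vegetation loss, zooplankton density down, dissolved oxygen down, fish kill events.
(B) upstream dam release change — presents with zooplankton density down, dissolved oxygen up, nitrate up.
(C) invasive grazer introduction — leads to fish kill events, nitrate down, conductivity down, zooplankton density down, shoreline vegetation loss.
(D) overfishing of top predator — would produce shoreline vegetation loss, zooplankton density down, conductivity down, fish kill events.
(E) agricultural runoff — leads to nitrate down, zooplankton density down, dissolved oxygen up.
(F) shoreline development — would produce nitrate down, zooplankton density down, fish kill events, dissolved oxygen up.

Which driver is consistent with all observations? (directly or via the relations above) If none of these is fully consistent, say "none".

Testing each hypothesis:
(A) nutrient upwelling — dissolved oxygen down ✓; nitrate down ✓; fish kill events ✓; shoreline vegetation loss ✓; zooplankton density down ✓
(B) upstream dam release change — dissolved oxygen down ✗; nitrate down ✗; fish kill events ✗; shoreline vegetation loss ✗; zooplankton density down ✓
(C) invasive grazer introduction — dissolved oxygen down ✗; nitrate down ✓; fish kill events ✓; shoreline vegetation loss ✓; zooplankton density down ✓
(D) overfishing of top predator — does not account for dissolved oxygen down, nitrate down
(E) agricultural runoff — dissolved oxygen down ✗; nitrate down ✓; fish kill events ✗; shoreline vegetation loss ✗; zooplankton density down ✓
(F) shoreline development — dissolved oxygen down ✗; nitrate down ✓; fish kill events ✓; shoreline vegetation loss ✗; zooplankton density down ✓
(A) is the only candidate with no mismatches.

A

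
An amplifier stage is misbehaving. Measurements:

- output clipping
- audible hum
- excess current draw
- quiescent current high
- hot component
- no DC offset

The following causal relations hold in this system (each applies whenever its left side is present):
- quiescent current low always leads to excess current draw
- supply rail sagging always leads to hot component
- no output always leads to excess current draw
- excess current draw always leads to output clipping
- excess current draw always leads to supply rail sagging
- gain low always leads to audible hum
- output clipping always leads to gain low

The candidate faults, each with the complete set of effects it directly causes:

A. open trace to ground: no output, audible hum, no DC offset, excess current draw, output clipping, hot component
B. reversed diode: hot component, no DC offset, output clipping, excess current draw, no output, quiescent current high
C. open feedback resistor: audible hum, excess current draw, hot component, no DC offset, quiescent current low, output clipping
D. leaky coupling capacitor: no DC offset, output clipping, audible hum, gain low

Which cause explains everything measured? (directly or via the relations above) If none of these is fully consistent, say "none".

B

Checking each candidate against the observations:
(A) open trace to ground — does not account for quiescent current high
(B) reversed diode — output clipping match; audible hum match (by output clipping → gain low → audible hum); excess current draw match; quiescent current high match; hot component match; no DC offset match
(C) open feedback resistor — fails on quiescent current high (predicts quiescent current low, not quiescent current high)
(D) leaky coupling capacitor — does not account for excess current draw, quiescent current high, hot component
(B) alone accounts for all the evidence.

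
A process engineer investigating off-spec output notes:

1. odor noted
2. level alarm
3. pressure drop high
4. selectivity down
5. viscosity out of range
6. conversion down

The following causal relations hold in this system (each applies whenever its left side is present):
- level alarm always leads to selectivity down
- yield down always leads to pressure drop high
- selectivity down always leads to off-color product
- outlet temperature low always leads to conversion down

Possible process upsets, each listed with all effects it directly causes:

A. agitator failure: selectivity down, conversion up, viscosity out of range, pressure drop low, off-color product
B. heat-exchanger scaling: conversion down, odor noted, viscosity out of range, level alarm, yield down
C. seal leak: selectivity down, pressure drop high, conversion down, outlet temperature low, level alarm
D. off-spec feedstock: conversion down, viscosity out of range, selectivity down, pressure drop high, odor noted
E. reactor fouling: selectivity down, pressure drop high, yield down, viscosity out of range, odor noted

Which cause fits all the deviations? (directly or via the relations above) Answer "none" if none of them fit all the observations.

Testing each hypothesis:
(A) agitator failure — odor noted miss; level alarm miss; pressure drop high miss; selectivity down match; viscosity out of range match; conversion down miss
(B) heat-exchanger scaling — odor noted match; level alarm match; pressure drop high match (through yield down → pressure drop high); selectivity down match (through level alarm → selectivity down); viscosity out of range match; conversion down match
(C) seal leak — does not account for odor noted, viscosity out of range
(D) off-spec feedstock — odor noted match; level alarm miss; pressure drop high match; selectivity down match; viscosity out of range match; conversion down match
(E) reactor fouling — odor noted match; level alarm miss; pressure drop high match; selectivity down match; viscosity out of range match; conversion down miss
Only (B) is consistent with every observation.

B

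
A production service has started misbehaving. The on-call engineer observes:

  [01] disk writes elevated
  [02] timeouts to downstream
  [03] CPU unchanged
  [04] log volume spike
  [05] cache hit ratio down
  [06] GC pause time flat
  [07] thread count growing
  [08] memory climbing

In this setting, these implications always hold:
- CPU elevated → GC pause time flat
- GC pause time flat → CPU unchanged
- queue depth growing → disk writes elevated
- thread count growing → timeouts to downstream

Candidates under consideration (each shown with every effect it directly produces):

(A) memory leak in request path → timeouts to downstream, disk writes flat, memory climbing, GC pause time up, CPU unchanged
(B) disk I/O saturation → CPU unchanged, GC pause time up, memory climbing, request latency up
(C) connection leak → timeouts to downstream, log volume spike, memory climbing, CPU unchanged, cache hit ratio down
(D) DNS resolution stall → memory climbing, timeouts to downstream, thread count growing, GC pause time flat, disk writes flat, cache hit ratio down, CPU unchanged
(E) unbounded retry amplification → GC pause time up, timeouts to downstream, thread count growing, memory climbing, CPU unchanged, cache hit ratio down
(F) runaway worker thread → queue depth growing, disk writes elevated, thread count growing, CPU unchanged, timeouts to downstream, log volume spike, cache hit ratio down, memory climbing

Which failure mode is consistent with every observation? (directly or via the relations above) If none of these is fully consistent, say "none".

Per-candidate check:
(A) memory leak in request path — fails on disk writes elevated, log volume spike, cache hit ratio down, GC pause time flat, thread count growing (predicts disk writes flat, not disk writes elevated; predicts GC pause time up, not GC pause time flat)
(B) disk I/O saturation — disk writes elevated miss; timeouts to downstream miss; CPU unchanged match; log volume spike miss; cache hit ratio down miss; GC pause time flat miss; thread count growing miss; memory climbing match
(C) connection leak — does not account for disk writes elevated, GC pause time flat, thread count growing
(D) DNS resolution stall — fails on disk writes elevated, log volume spike (predicts disk writes flat, not disk writes elevated)
(E) unbounded retry amplification — fails on disk writes elevated, log volume spike, GC pause time flat (predicts GC pause time up, not GC pause time flat)
(F) runaway worker thread — disk writes elevated match; timeouts to downstream match; CPU unchanged match; log volume spike match; cache hit ratio down match; GC pause time flat miss; thread count growing match; memory climbing match
None of the listed candidates fits everything.

none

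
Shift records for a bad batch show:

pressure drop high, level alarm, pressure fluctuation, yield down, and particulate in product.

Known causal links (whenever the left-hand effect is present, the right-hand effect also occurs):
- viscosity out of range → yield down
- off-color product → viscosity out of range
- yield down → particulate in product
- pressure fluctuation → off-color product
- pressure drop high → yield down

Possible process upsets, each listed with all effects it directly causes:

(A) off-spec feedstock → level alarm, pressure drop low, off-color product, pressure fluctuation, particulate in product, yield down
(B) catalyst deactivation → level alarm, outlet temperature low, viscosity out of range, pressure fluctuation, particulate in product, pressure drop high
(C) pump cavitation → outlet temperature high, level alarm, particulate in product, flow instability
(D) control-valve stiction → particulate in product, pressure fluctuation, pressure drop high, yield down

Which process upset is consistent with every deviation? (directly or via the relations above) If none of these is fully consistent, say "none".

Per-candidate check:
(A) off-spec feedstock — fails on pressure drop high (predicts pressure drop low, not pressure drop high)
(B) catalyst deactivation — pressure drop high yes; level alarm yes; pressure fluctuation yes; yield down yes (through pressure drop high → yield down); particulate in product yes
(C) pump cavitation — does not account for pressure drop high, pressure fluctuation, yield down
(D) control-valve stiction — pressure drop high yes; level alarm NO; pressure fluctuation yes; yield down yes; particulate in product yes
(B) is the only candidate with no mismatches.

B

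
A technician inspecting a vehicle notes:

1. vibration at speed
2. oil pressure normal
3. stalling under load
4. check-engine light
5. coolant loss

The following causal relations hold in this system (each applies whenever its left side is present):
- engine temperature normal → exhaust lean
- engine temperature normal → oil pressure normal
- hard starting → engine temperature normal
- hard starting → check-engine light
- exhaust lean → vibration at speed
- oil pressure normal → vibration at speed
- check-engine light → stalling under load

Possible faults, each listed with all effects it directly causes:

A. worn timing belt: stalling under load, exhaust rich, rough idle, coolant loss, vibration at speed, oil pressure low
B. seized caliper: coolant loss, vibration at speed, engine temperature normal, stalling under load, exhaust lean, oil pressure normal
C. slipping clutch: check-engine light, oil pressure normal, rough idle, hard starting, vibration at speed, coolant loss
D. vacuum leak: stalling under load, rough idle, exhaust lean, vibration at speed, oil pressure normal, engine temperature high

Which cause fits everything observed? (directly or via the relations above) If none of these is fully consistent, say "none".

Testing each hypothesis:
(A) worn timing belt — fails on oil pressure normal, check-engine light (predicts oil pressure low, not oil pressure normal)
(B) seized caliper — does not account for check-engine light
(C) slipping clutch — vibration at speed ✓; oil pressure normal ✓; stalling under load ✓ (by check-engine light → stalling under load); check-engine light ✓; coolant loss ✓
(D) vacuum leak — vibration at speed ✓; oil pressure normal ✓; stalling under load ✓; check-engine light ✗; coolant loss ✗
(C) is the only candidate with no mismatches.

C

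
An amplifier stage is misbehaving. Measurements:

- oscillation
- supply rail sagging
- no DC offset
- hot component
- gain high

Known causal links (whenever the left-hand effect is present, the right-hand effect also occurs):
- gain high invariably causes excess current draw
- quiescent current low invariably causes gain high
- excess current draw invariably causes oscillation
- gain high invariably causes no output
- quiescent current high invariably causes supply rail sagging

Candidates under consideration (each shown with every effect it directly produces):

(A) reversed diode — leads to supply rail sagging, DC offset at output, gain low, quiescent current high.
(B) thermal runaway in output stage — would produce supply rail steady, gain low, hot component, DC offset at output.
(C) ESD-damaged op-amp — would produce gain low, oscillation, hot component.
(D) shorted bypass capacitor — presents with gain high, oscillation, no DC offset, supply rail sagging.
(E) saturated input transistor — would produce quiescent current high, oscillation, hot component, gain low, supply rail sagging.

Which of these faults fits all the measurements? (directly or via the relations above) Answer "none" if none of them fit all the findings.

Testing each hypothesis:
(A) reversed diode — fails on oscillation, no DC offset, hot component, gain high (predicts DC offset at output, not no DC offset; predicts gain low, not gain high)
(B) thermal runaway in output stage — oscillation -; supply rail sagging -; no DC offset -; hot component +; gain high -
(C) ESD-damaged op-amp — oscillation +; supply rail sagging -; no DC offset -; hot component +; gain high -
(D) shorted bypass capacitor — oscillation +; supply rail sagging +; no DC offset +; hot component -; gain high +
(E) saturated input transistor — oscillation +; supply rail sagging +; no DC offset -; hot component +; gain high -
None of the listed candidates fits everything.

none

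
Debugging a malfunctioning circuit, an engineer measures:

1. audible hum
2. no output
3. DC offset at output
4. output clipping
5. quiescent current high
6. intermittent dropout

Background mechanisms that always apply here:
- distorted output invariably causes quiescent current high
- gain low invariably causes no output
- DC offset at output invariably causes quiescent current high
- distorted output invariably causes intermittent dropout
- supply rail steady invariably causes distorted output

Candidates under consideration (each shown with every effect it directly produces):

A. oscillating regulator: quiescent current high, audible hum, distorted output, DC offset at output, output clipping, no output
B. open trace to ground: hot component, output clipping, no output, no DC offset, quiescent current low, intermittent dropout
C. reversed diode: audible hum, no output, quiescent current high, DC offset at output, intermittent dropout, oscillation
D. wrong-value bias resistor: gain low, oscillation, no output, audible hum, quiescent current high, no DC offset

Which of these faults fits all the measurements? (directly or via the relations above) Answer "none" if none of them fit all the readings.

A

Per-candidate check:
(A) oscillating regulator — accounts for every observation (intermittent dropout through distorted output → intermittent dropout)
(B) open trace to ground — audible hum -; no output +; DC offset at output -; output clipping +; quiescent current high -; intermittent dropout +
(C) reversed diode — does not account for output clipping
(D) wrong-value bias resistor — audible hum +; no output +; DC offset at output -; output clipping -; quiescent current high +; intermittent dropout -
(A) is the only candidate with no mismatches.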